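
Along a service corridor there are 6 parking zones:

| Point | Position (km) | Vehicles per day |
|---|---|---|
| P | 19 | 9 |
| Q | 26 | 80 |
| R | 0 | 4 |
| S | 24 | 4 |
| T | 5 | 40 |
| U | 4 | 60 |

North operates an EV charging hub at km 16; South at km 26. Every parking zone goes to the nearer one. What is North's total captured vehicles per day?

113

The indifferent point is the midpoint (16+26)/2 = 21; parking zones left of it (closer to North at 16) go to North, those right go to South.
  R at 0 (w=4) → North
  U at 4 (w=60) → North
  T at 5 (w=40) → North
  P at 19 (w=9) → North
  S at 24 (w=4) → South
  Q at 26 (w=80) → South
North captures 113; South captures 84.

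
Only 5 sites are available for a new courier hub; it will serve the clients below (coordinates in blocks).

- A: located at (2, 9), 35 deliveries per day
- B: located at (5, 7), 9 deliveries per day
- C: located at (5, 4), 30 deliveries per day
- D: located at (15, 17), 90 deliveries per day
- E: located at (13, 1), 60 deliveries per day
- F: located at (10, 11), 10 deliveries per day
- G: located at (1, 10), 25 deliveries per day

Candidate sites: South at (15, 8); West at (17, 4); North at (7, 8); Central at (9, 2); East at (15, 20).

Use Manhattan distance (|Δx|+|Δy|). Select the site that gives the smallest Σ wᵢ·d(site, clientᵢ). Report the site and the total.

South, total 2839 blocks

Total weighted distance at each candidate:
  South (15, 8): total = 2839
  West (17, 4): total = 3655
  North (7, 8): total = 2987
  Central (9, 2): total = 3441
  East (15, 20): total = 4097
Minimum is at South with total 2839 blocks.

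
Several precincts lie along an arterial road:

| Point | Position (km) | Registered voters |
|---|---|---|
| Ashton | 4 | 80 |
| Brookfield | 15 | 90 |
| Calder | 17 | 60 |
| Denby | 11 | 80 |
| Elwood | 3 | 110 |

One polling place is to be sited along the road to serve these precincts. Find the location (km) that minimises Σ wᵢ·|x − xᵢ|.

x = 11

For a sum of weighted absolute distances on a line, the optimum is the weighted median (not the mean). Total weight W = 420; half-weight = 210.
Sort by position and accumulate weight:
  km 3 (Elwood, w=110) → cum 110
  km 4 (Ashton, w=80) → cum 190
  km 11 (Denby, w=80) → cum 270  ≥ 210 → median here
  km 15 (Brookfield, w=90) → cum 360
  km 17 (Calder, w=60) → cum 420
Optimal location: km 11.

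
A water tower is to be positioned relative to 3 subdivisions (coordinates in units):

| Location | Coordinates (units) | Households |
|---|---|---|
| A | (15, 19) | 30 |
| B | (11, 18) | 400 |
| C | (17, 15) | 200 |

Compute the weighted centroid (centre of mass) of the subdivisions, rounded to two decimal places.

(13.10, 17.10)

The minimiser of Σwᵢ‖p−pᵢ‖² is the weighted centroid p* = (Σwᵢpᵢ)/(Σwᵢ).
Σwᵢ = 630.
Σwᵢxᵢ = 30·15 + 400·11 + 200·17 = 8250.
Σwᵢyᵢ = 30·19 + 400·18 + 200·15 = 10770.
x* = 8250/630 = 13.10, y* = 10770/630 = 17.10.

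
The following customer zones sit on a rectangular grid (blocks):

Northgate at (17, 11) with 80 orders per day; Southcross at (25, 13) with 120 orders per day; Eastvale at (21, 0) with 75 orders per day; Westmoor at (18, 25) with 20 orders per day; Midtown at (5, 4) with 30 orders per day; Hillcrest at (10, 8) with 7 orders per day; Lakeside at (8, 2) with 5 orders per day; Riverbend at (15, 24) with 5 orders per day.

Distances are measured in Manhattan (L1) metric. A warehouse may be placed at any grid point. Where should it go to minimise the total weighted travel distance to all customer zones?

(21, 11)

Manhattan distance separates: Σwᵢ(|x−xᵢ|+|y−yᵢ|) = Σwᵢ|x−xᵢ| + Σwᵢ|y−yᵢ|, so x and y are optimised independently as 1-D weighted medians.
Total weight W = 342; half = 171.
x-coordinate, sorted with cumulative weight:
  x=5 (Midtown, w=30) cum 30
  x=8 (Lakeside, w=5) cum 35
  x=10 (Hillcrest, w=7) cum 42
  x=15 (Riverbend, w=5) cum 47
  x=17 (Northgate, w=80) cum 127
  x=18 (Westmoor, w=20) cum 147
  x=21 (Eastvale, w=75) cum 222  ← median
  x=25 (Southcross, w=120) cum 342
⇒ x* = 21
y-coordinate, sorted with cumulative weight:
  y=0 (Eastvale, w=75) cum 75
  y=2 (Lakeside, w=5) cum 80
  y=4 (Midtown, w=30) cum 110
  y=8 (Hillcrest, w=7) cum 117
  y=11 (Northgate, w=80) cum 197  ← median
  y=13 (Southcross, w=120) cum 317
  y=24 (Riverbend, w=5) cum 322
  y=25 (Westmoor, w=20) cum 342
⇒ y* = 11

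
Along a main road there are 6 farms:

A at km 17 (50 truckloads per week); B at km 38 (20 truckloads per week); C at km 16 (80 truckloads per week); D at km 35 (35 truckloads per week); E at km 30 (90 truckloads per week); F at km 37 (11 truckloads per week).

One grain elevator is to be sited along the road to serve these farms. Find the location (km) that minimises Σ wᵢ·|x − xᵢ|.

For a sum of weighted absolute distances on a line, the optimum is the weighted median (not the mean). Total weight W = 286; half-weight = 143.
Sort by position and accumulate weight:
  km 16 (C, w=80) → cum 80
  km 17 (A, w=50) → cum 130
  km 30 (E, w=90) → cum 220  ≥ 143 → median here
  km 35 (D, w=35) → cum 255
  km 37 (F, w=11) → cum 266
  km 38 (B, w=20) → cum 286
Optimal location: km 30.

x = 30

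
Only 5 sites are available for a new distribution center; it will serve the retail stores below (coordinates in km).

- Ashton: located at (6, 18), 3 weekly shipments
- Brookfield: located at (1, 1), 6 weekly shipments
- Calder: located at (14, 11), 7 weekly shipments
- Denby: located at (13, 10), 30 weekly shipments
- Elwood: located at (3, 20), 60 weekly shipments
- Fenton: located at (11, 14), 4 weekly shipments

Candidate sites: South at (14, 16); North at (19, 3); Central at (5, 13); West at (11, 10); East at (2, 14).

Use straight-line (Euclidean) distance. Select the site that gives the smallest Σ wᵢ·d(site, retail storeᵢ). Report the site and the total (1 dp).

Total weighted distance at each candidate:
  South (14, 16): total = 1078.0
  North (19, 3): total = 1966.0
  Central (5, 13): total = 873.2
  West (11, 10): total = 975.5
  East (2, 14): total = 933.9
Minimum is at Central with total 873.2 km.

Central, total 873.2 km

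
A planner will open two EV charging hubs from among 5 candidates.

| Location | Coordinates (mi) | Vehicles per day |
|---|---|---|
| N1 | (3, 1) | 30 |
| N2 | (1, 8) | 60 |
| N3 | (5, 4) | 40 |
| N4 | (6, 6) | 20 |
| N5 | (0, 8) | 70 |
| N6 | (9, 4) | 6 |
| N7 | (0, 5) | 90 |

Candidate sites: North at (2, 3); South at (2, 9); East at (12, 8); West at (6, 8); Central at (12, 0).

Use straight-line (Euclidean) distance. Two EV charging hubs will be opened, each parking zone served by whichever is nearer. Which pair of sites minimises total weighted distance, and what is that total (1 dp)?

Evaluate every pair (each demand assigned to the nearer of the two):
  {North, South}: total = 831.9
  {South, West}: total = 1107.3
  {North, West}: total = 1195.1
  {South, East}: total = 1249.0
  {South, Central}: total = 1249.0
  {North, East}: total = 1261.0
  {North, Central}: total = 1261.0
  {East, West}: total = 1787.1
  {West, Central}: total = 1787.1
  {East, Central}: total = 3363.9
Best pair: {North, South} with total 831.9.

{North, South}, total 831.9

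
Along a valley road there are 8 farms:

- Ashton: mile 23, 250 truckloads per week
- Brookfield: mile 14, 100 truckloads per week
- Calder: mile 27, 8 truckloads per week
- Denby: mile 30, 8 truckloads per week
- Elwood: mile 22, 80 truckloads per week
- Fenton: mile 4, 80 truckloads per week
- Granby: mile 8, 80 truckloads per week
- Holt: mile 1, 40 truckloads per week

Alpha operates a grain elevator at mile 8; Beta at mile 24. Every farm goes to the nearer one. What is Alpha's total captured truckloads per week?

The indifferent point is the midpoint (8+24)/2 = 16; farms left of it (closer to Alpha at 8) go to Alpha, those right go to Beta.
  Holt at 1 (w=40) → Alpha
  Fenton at 4 (w=80) → Alpha
  Granby at 8 (w=80) → Alpha
  Brookfield at 14 (w=100) → Alpha
  Elwood at 22 (w=80) → Beta
  Ashton at 23 (w=250) → Beta
  Calder at 27 (w=8) → Beta
  Denby at 30 (w=8) → Beta
Alpha captures 300; Beta captures 346.

300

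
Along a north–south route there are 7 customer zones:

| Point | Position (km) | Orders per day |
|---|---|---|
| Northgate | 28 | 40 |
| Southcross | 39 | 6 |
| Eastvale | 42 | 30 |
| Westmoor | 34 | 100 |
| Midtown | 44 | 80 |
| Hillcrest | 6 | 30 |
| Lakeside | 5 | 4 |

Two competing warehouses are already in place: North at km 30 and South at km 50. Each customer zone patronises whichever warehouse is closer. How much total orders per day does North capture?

180

The indifferent point is the midpoint (30+50)/2 = 40; customer zones left of it (closer to North at 30) go to North, those right go to South.
  Lakeside at 5 (w=4) → North
  Hillcrest at 6 (w=30) → North
  Northgate at 28 (w=40) → North
  Westmoor at 34 (w=100) → North
  Southcross at 39 (w=6) → North
  Eastvale at 42 (w=30) → South
  Midtown at 44 (w=80) → South
North captures 180; South captures 110.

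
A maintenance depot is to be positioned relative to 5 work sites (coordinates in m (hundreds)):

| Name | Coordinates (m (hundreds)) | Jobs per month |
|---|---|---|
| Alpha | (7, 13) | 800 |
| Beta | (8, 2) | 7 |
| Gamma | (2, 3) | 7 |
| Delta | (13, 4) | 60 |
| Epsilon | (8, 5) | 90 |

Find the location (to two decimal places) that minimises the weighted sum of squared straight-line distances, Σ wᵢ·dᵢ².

The minimiser of Σwᵢ‖p−pᵢ‖² is the weighted centroid p* = (Σwᵢpᵢ)/(Σwᵢ).
Σwᵢ = 964.
Σwᵢxᵢ = 800·7 + 7·8 + 7·2 + 60·13 + 90·8 = 7170.
Σwᵢyᵢ = 800·13 + 7·2 + 7·3 + 60·4 + 90·5 = 11125.
x* = 7170/964 = 7.44, y* = 11125/964 = 11.54.

(7.44, 11.54)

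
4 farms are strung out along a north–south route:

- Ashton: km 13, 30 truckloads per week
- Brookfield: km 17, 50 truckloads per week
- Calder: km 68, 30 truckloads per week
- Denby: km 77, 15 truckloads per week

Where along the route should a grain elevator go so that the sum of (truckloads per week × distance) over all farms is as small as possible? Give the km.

For a sum of weighted absolute distances on a line, the optimum is the weighted median (not the mean). Total weight W = 125; half-weight = 62.5.
Sort by position and accumulate weight:
  km 13 (Ashton, w=30) → cum 30
  km 17 (Brookfield, w=50) → cum 80  ≥ 62.5 → median here
  km 68 (Calder, w=30) → cum 110
  km 77 (Denby, w=15) → cum 125
Optimal location: km 17.

x = 17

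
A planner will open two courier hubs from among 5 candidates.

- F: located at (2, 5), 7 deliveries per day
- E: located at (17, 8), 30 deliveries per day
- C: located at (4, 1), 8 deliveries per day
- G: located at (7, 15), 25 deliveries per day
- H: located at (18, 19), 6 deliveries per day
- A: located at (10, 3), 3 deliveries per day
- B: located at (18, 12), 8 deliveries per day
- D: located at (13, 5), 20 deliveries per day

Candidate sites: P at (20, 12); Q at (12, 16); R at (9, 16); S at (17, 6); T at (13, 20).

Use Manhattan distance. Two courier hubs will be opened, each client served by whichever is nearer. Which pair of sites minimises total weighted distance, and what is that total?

Evaluate every pair (each demand assigned to the nearer of the two):
  {R, S}: total = 649
  {Q, S}: total = 706
  {S, T}: total = 813
  {P, S}: total = 916
  {P, R}: total = 963
  {P, Q}: total = 1046
  {Q, R}: total = 1167
  {P, T}: total = 1265
  {Q, T}: total = 1272
  {R, T}: total = 1323
Best pair: {R, S} with total 649.

{R, S}, total 649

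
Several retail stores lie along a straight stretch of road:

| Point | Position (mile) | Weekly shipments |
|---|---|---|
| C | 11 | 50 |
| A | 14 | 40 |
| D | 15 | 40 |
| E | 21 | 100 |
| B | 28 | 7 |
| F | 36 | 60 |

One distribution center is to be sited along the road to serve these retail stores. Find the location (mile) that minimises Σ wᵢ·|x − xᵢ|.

For a sum of weighted absolute distances on a line, the optimum is the weighted median (not the mean). Total weight W = 297; half-weight = 148.5.
Sort by position and accumulate weight:
  mile 11 (C, w=50) → cum 50
  mile 14 (A, w=40) → cum 90
  mile 15 (D, w=40) → cum 130
  mile 21 (E, w=100) → cum 230  ≥ 148.5 → median here
  mile 28 (B, w=7) → cum 237
  mile 36 (F, w=60) → cum 297
Optimal location: mile 21.

x = 21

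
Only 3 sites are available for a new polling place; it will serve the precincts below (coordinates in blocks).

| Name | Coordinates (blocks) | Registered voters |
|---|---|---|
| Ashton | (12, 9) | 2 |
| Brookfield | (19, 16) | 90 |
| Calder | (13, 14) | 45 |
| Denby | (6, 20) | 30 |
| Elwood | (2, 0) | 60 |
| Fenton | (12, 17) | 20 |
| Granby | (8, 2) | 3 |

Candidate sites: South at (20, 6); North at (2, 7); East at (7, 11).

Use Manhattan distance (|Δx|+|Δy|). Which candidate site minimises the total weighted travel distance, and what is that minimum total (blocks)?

East, total 3459 blocks

Total weighted distance at each candidate:
  South (20, 6): total = 4395
  North (2, 7): total = 4537
  East (7, 11): total = 3459
Minimum is at East with total 3459 blocks.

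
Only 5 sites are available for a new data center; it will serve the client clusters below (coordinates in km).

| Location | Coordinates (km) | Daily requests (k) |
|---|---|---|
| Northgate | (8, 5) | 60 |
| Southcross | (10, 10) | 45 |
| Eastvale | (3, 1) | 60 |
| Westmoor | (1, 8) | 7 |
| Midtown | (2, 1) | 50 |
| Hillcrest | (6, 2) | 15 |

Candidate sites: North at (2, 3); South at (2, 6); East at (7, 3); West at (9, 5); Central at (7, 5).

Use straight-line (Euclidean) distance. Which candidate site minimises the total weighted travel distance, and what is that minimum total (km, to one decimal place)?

Total weighted distance at each candidate:
  North (2, 3): total = 1189.5
  South (2, 6): total = 1423.9
  East (7, 3): total = 1090.3
  West (9, 5): total = 1248.7
  Central (7, 5): total = 1076.4
Minimum is at Central with total 1076.4 km.

Central, total 1076.4 km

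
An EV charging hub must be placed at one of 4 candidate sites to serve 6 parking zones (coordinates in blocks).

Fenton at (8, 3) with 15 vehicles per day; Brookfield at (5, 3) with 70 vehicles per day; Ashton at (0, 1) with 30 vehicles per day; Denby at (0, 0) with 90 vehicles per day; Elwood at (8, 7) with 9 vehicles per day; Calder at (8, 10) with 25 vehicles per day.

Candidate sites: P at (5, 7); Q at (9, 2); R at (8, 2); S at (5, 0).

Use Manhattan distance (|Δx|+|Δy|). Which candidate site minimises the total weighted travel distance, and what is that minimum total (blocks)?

Total weighted distance at each candidate:
  P (5, 7): total = 1972
  Q (9, 2): total = 1949
  R (8, 2): total = 1710
  S (5, 0): total = 1345
Minimum is at S with total 1345 blocks.

S, total 1345 blocks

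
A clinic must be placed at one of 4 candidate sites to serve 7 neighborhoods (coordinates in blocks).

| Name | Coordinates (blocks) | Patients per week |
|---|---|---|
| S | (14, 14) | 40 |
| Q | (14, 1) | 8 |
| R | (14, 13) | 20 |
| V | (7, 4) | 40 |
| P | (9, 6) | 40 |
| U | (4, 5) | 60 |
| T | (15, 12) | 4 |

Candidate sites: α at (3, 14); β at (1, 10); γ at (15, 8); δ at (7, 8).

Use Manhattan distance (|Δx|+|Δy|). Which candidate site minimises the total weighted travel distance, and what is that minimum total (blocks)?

δ, total 1600 blocks

Total weighted distance at each candidate:
  α (3, 14): total = 2648
  β (1, 10): total = 2680
  γ (15, 8): total = 2120
  δ (7, 8): total = 1600
Minimum is at δ with total 1600 blocks.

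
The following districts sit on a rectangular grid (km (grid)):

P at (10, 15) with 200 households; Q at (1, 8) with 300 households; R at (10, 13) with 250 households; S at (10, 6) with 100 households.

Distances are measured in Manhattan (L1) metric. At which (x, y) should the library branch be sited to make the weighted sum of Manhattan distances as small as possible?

(10, 13)

Manhattan distance separates: Σwᵢ(|x−xᵢ|+|y−yᵢ|) = Σwᵢ|x−xᵢ| + Σwᵢ|y−yᵢ|, so x and y are optimised independently as 1-D weighted medians.
Total weight W = 850; half = 425.
x-coordinate, sorted with cumulative weight:
  x=1 (Q, w=300) cum 300
  x=10 (P, w=200) cum 500  ← median
  x=10 (R, w=250) cum 750
  x=10 (S, w=100) cum 850
⇒ x* = 10
y-coordinate, sorted with cumulative weight:
  y=6 (S, w=100) cum 100
  y=8 (Q, w=300) cum 400
  y=13 (R, w=250) cum 650  ← median
  y=15 (P, w=200) cum 850
⇒ y* = 13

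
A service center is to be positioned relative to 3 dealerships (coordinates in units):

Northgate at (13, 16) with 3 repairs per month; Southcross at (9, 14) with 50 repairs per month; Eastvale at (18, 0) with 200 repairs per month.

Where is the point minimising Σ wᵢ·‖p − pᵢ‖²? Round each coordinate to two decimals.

The minimiser of Σwᵢ‖p−pᵢ‖² is the weighted centroid p* = (Σwᵢpᵢ)/(Σwᵢ).
Σwᵢ = 253.
Σwᵢxᵢ = 3·13 + 50·9 + 200·18 = 4089.
Σwᵢyᵢ = 3·16 + 50·14 + 200·0 = 748.
x* = 4089/253 = 16.16, y* = 748/253 = 2.96.

(16.16, 2.96)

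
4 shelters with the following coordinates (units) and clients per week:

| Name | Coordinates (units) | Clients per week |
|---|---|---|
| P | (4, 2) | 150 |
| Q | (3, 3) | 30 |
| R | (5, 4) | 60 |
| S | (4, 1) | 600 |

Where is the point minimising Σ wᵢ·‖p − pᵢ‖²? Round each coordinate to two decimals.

(4.04, 1.46)

The minimiser of Σwᵢ‖p−pᵢ‖² is the weighted centroid p* = (Σwᵢpᵢ)/(Σwᵢ).
Σwᵢ = 840.
Σwᵢxᵢ = 150·4 + 30·3 + 60·5 + 600·4 = 3390.
Σwᵢyᵢ = 150·2 + 30·3 + 60·4 + 600·1 = 1230.
x* = 3390/840 = 4.04, y* = 1230/840 = 1.46.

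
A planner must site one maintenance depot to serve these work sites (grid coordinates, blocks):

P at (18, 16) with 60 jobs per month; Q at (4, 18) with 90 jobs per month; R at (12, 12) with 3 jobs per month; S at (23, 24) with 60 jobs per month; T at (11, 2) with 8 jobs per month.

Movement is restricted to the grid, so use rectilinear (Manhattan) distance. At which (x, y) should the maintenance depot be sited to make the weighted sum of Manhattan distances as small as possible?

Manhattan distance separates: Σwᵢ(|x−xᵢ|+|y−yᵢ|) = Σwᵢ|x−xᵢ| + Σwᵢ|y−yᵢ|, so x and y are optimised independently as 1-D weighted medians.
Total weight W = 221; half = 110.5.
x-coordinate, sorted with cumulative weight:
  x=4 (Q, w=90) cum 90
  x=11 (T, w=8) cum 98
  x=12 (R, w=3) cum 101
  x=18 (P, w=60) cum 161  ← median
  x=23 (S, w=60) cum 221
⇒ x* = 18
y-coordinate, sorted with cumulative weight:
  y=2 (T, w=8) cum 8
  y=12 (R, w=3) cum 11
  y=16 (P, w=60) cum 71
  y=18 (Q, w=90) cum 161  ← median
  y=24 (S, w=60) cum 221
⇒ y* = 18

(18, 18)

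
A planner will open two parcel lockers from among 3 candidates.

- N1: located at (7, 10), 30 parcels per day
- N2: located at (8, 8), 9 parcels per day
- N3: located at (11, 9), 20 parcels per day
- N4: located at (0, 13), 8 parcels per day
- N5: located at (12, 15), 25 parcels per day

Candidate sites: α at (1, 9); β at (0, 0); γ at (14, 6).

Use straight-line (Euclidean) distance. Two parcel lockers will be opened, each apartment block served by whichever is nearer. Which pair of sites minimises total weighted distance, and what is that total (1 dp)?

{α, γ}, total 587.7

Evaluate every pair (each demand assigned to the nearer of the two):
  {α, γ}: total = 587.7
  {β, γ}: total = 718.1
  {α, β}: total = 792.4
Best pair: {α, γ} with total 587.7.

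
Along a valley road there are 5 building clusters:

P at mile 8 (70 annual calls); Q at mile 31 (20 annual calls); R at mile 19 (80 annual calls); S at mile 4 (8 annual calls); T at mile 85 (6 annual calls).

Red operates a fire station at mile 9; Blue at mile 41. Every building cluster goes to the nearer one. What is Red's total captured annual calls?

158

The indifferent point is the midpoint (9+41)/2 = 25; building clusters left of it (closer to Red at 9) go to Red, those right go to Blue.
  S at 4 (w=8) → Red
  P at 8 (w=70) → Red
  R at 19 (w=80) → Red
  Q at 31 (w=20) → Blue
  T at 85 (w=6) → Blue
Red captures 158; Blue captures 26.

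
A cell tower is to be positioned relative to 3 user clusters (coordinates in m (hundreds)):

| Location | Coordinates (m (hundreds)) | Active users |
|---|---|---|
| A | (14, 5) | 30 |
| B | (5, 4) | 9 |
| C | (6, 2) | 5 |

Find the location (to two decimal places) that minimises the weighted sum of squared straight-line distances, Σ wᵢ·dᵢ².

The minimiser of Σwᵢ‖p−pᵢ‖² is the weighted centroid p* = (Σwᵢpᵢ)/(Σwᵢ).
Σwᵢ = 44.
Σwᵢxᵢ = 30·14 + 9·5 + 5·6 = 495.
Σwᵢyᵢ = 30·5 + 9·4 + 5·2 = 196.
x* = 495/44 = 11.25, y* = 196/44 = 4.45.

(11.25, 4.45)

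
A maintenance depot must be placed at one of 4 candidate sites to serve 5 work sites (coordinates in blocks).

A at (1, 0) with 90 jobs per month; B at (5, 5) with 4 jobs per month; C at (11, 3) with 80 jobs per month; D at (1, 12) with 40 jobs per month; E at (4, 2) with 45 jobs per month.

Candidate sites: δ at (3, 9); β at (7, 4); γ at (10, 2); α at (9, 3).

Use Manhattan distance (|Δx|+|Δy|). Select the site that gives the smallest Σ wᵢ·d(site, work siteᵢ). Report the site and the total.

β, total 2097 blocks

Total weighted distance at each candidate:
  δ (3, 9): total = 2694
  β (7, 4): total = 2097
  γ (10, 2): total = 2212
  α (9, 3): total = 2124
Minimum is at β with total 2097 blocks.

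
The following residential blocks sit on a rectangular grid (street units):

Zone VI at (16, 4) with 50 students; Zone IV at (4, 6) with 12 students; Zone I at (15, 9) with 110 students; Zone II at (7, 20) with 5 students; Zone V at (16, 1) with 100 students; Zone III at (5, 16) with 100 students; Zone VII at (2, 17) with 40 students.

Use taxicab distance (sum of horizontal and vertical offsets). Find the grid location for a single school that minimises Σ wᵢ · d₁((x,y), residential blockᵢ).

(15, 9)

Manhattan distance separates: Σwᵢ(|x−xᵢ|+|y−yᵢ|) = Σwᵢ|x−xᵢ| + Σwᵢ|y−yᵢ|, so x and y are optimised independently as 1-D weighted medians.
Total weight W = 417; half = 208.5.
x-coordinate, sorted with cumulative weight:
  x=2 (Zone VII, w=40) cum 40
  x=4 (Zone IV, w=12) cum 52
  x=5 (Zone III, w=100) cum 152
  x=7 (Zone II, w=5) cum 157
  x=15 (Zone I, w=110) cum 267  ← median
  x=16 (Zone VI, w=50) cum 317
  x=16 (Zone V, w=100) cum 417
⇒ x* = 15
y-coordinate, sorted with cumulative weight:
  y=1 (Zone V, w=100) cum 100
  y=4 (Zone VI, w=50) cum 150
  y=6 (Zone IV, w=12) cum 162
  y=9 (Zone I, w=110) cum 272  ← median
  y=16 (Zone III, w=100) cum 372
  y=17 (Zone VII, w=40) cum 412
  y=20 (Zone II, w=5) cum 417
⇒ y* = 9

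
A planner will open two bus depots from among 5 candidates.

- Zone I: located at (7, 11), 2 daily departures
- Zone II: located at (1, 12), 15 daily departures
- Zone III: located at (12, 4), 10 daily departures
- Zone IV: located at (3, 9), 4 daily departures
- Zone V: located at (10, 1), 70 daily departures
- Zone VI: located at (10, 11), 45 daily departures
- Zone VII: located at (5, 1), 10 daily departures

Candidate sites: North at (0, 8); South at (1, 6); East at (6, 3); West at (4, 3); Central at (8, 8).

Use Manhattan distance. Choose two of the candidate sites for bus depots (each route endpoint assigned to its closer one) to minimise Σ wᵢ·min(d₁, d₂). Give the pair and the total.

{East, Central}, total 942

Evaluate every pair (each demand assigned to the nearer of the two):
  {East, Central}: total = 942
  {West, Central}: total = 1092
  {North, Central}: total = 1134
  {South, Central}: total = 1143
  {North, East}: total = 1169
  {South, East}: total = 1188
  {East, West}: total = 1286
  {North, West}: total = 1376
  {South, West}: total = 1442
  {North, South}: total = 1896
Best pair: {East, Central} with total 942.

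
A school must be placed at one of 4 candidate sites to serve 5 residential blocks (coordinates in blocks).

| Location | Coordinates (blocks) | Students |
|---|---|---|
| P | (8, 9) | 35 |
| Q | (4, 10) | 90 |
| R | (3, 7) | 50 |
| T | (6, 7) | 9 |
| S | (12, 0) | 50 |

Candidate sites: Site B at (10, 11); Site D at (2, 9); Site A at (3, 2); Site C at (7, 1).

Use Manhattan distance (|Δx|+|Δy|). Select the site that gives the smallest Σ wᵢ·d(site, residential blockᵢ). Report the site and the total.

Total weighted distance at each candidate:
  Site B (10, 11): total = 2042
  Site D (2, 9): total = 1634
  Site A (3, 2): total = 2102
  Site C (7, 1): total = 2258
Minimum is at Site D with total 1634 blocks.

Site D, total 1634 blocks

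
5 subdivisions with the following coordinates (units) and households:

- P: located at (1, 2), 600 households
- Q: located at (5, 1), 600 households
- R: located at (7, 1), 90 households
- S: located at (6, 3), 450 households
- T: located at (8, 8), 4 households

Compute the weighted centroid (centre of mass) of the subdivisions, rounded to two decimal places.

The minimiser of Σwᵢ‖p−pᵢ‖² is the weighted centroid p* = (Σwᵢpᵢ)/(Σwᵢ).
Σwᵢ = 1744.
Σwᵢxᵢ = 600·1 + 600·5 + 90·7 + 450·6 + 4·8 = 6962.
Σwᵢyᵢ = 600·2 + 600·1 + 90·1 + 450·3 + 4·8 = 3272.
x* = 6962/1744 = 3.99, y* = 3272/1744 = 1.88.

(3.99, 1.88)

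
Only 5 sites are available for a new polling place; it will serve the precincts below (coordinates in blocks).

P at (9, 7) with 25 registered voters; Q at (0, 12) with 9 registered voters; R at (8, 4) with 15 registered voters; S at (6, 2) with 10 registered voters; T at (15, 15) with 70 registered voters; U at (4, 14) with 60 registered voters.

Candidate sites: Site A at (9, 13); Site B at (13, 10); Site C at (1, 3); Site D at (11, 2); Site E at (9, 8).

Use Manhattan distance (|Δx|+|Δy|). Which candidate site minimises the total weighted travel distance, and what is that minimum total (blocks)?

Site A, total 1450 blocks

Total weighted distance at each candidate:
  Site A (9, 13): total = 1450
  Site B (13, 10): total = 1895
  Site C (1, 3): total = 3230
  Site D (11, 2): total = 2819
  Site E (9, 8): total = 1877
Minimum is at Site A with total 1450 blocks.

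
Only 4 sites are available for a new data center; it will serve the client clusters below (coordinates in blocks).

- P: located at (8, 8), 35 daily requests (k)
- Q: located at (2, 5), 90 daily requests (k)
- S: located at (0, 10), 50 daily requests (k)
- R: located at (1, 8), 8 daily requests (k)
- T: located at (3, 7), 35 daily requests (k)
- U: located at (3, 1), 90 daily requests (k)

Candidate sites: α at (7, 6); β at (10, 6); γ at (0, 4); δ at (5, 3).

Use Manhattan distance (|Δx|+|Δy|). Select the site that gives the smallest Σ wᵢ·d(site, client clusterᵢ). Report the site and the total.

γ, total 1780 blocks

Total weighted distance at each candidate:
  α (7, 6): total = 2244
  β (10, 6): total = 3098
  γ (0, 4): total = 1780
  δ (5, 3): total = 1972
Minimum is at γ with total 1780 blocks.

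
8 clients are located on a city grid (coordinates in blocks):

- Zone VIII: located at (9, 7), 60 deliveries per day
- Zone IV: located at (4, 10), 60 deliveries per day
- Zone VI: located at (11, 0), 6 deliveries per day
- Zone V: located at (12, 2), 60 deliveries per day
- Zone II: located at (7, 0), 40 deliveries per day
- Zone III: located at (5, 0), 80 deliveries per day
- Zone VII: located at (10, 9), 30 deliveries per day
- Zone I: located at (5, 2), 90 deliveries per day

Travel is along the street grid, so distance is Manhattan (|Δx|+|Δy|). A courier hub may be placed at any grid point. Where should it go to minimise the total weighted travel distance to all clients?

(5, 2)

Manhattan distance separates: Σwᵢ(|x−xᵢ|+|y−yᵢ|) = Σwᵢ|x−xᵢ| + Σwᵢ|y−yᵢ|, so x and y are optimised independently as 1-D weighted medians.
Total weight W = 426; half = 213.
x-coordinate, sorted with cumulative weight:
  x=4 (Zone IV, w=60) cum 60
  x=5 (Zone III, w=80) cum 140
  x=5 (Zone I, w=90) cum 230  ← median
  x=7 (Zone II, w=40) cum 270
  x=9 (Zone VIII, w=60) cum 330
  x=10 (Zone VII, w=30) cum 360
  x=11 (Zone VI, w=6) cum 366
  x=12 (Zone V, w=60) cum 426
⇒ x* = 5
y-coordinate, sorted with cumulative weight:
  y=0 (Zone VI, w=6) cum 6
  y=0 (Zone II, w=40) cum 46
  y=0 (Zone III, w=80) cum 126
  y=2 (Zone V, w=60) cum 186
  y=2 (Zone I, w=90) cum 276  ← median
  y=7 (Zone VIII, w=60) cum 336
  y=9 (Zone VII, w=30) cum 366
  y=10 (Zone IV, w=60) cum 426
⇒ y* = 2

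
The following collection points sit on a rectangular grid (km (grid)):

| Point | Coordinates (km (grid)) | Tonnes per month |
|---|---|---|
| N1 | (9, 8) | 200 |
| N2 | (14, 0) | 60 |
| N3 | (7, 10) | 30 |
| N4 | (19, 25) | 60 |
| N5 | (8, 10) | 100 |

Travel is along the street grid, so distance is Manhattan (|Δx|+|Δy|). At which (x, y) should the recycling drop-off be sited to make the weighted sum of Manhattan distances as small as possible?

(9, 8)

Manhattan distance separates: Σwᵢ(|x−xᵢ|+|y−yᵢ|) = Σwᵢ|x−xᵢ| + Σwᵢ|y−yᵢ|, so x and y are optimised independently as 1-D weighted medians.
Total weight W = 450; half = 225.
x-coordinate, sorted with cumulative weight:
  x=7 (N3, w=30) cum 30
  x=8 (N5, w=100) cum 130
  x=9 (N1, w=200) cum 330  ← median
  x=14 (N2, w=60) cum 390
  x=19 (N4, w=60) cum 450
⇒ x* = 9
y-coordinate, sorted with cumulative weight:
  y=0 (N2, w=60) cum 60
  y=8 (N1, w=200) cum 260  ← median
  y=10 (N3, w=30) cum 290
  y=10 (N5, w=100) cum 390
  y=25 (N4, w=60) cum 450
⇒ y* = 8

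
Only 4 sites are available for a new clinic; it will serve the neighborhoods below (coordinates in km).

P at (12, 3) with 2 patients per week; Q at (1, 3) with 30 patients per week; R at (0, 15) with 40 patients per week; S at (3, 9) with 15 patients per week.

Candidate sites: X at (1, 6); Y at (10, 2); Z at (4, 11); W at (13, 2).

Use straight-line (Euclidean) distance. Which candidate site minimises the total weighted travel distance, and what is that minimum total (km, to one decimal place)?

Total weighted distance at each candidate:
  X (1, 6): total = 529.1
  Y (10, 2): total = 1080.7
  Z (4, 11): total = 538.8
  W (13, 2): total = 1282.6
Minimum is at X with total 529.1 km.

X, total 529.1 km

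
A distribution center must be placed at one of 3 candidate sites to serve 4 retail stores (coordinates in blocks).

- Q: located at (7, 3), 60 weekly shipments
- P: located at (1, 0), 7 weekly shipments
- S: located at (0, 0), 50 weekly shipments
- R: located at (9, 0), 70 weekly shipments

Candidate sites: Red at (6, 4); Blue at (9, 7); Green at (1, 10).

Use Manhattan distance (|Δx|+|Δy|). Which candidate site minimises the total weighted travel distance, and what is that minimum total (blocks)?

Total weighted distance at each candidate:
  Red (6, 4): total = 1173
  Blue (9, 7): total = 1755
  Green (1, 10): total = 2660
Minimum is at Red with total 1173 blocks.

Red, total 1173 blocks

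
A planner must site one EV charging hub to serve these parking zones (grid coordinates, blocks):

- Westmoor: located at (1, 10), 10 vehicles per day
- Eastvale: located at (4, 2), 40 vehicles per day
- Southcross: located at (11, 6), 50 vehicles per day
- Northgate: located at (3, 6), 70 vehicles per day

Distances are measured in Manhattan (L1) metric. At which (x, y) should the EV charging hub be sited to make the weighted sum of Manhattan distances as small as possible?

Manhattan distance separates: Σwᵢ(|x−xᵢ|+|y−yᵢ|) = Σwᵢ|x−xᵢ| + Σwᵢ|y−yᵢ|, so x and y are optimised independently as 1-D weighted medians.
Total weight W = 170; half = 85.
x-coordinate, sorted with cumulative weight:
  x=1 (Westmoor, w=10) cum 10
  x=3 (Northgate, w=70) cum 80
  x=4 (Eastvale, w=40) cum 120  ← median
  x=11 (Southcross, w=50) cum 170
⇒ x* = 4
y-coordinate, sorted with cumulative weight:
  y=2 (Eastvale, w=40) cum 40
  y=6 (Southcross, w=50) cum 90  ← median
  y=6 (Northgate, w=70) cum 160
  y=10 (Westmoor, w=10) cum 170
⇒ y* = 6

(4, 6)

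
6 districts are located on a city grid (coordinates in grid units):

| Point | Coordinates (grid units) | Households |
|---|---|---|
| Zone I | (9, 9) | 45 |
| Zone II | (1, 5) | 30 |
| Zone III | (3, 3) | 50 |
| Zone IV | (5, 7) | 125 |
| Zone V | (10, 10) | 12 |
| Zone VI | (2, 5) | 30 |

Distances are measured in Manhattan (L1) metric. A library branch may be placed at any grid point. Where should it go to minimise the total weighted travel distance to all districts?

(5, 7)

Manhattan distance separates: Σwᵢ(|x−xᵢ|+|y−yᵢ|) = Σwᵢ|x−xᵢ| + Σwᵢ|y−yᵢ|, so x and y are optimised independently as 1-D weighted medians.
Total weight W = 292; half = 146.
x-coordinate, sorted with cumulative weight:
  x=1 (Zone II, w=30) cum 30
  x=2 (Zone VI, w=30) cum 60
  x=3 (Zone III, w=50) cum 110
  x=5 (Zone IV, w=125) cum 235  ← median
  x=9 (Zone I, w=45) cum 280
  x=10 (Zone V, w=12) cum 292
⇒ x* = 5
y-coordinate, sorted with cumulative weight:
  y=3 (Zone III, w=50) cum 50
  y=5 (Zone II, w=30) cum 80
  y=5 (Zone VI, w=30) cum 110
  y=7 (Zone IV, w=125) cum 235  ← median
  y=9 (Zone I, w=45) cum 280
  y=10 (Zone V, w=12) cum 292
⇒ y* = 7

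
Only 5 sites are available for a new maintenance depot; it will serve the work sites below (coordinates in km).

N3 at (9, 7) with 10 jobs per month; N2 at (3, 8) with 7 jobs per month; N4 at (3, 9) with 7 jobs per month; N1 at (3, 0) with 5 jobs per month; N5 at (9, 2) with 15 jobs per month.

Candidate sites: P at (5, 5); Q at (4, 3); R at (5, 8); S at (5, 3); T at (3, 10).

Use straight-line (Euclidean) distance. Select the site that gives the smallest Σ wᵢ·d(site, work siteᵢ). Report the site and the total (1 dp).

Total weighted distance at each candidate:
  P (5, 5): total = 203.2
  Q (4, 3): total = 234.6
  R (5, 8): total = 220.3
  S (5, 3): total = 218.4
  T (3, 10): total = 288.1
Minimum is at P with total 203.2 km.

P, total 203.2 km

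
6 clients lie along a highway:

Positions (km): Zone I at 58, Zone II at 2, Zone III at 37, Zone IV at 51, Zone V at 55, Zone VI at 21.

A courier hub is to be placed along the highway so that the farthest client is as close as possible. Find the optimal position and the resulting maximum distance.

The 1-center on a line is the midpoint of the two extreme points: leftmost at 2, rightmost at 58.
Optimal location = (2 + 58)/2 = 30; maximum distance = (58 − 2)/2 = 28.

location 30, max distance 28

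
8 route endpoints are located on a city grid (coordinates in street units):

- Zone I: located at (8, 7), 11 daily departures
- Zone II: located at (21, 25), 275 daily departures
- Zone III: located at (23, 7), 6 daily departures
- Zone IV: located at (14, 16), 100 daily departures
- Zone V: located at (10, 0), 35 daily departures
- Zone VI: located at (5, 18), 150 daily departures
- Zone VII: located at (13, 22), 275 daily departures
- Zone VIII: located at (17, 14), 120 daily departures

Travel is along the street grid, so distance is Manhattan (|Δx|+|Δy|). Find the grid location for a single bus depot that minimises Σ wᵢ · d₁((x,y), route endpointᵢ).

(14, 22)

Manhattan distance separates: Σwᵢ(|x−xᵢ|+|y−yᵢ|) = Σwᵢ|x−xᵢ| + Σwᵢ|y−yᵢ|, so x and y are optimised independently as 1-D weighted medians.
Total weight W = 972; half = 486.
x-coordinate, sorted with cumulative weight:
  x=5 (Zone VI, w=150) cum 150
  x=8 (Zone I, w=11) cum 161
  x=10 (Zone V, w=35) cum 196
  x=13 (Zone VII, w=275) cum 471
  x=14 (Zone IV, w=100) cum 571  ← median
  x=17 (Zone VIII, w=120) cum 691
  x=21 (Zone II, w=275) cum 966
  x=23 (Zone III, w=6) cum 972
⇒ x* = 14
y-coordinate, sorted with cumulative weight:
  y=0 (Zone V, w=35) cum 35
  y=7 (Zone I, w=11) cum 46
  y=7 (Zone III, w=6) cum 52
  y=14 (Zone VIII, w=120) cum 172
  y=16 (Zone IV, w=100) cum 272
  y=18 (Zone VI, w=150) cum 422
  y=22 (Zone VII, w=275) cum 697  ← median
  y=25 (Zone II, w=275) cum 972
⇒ y* = 22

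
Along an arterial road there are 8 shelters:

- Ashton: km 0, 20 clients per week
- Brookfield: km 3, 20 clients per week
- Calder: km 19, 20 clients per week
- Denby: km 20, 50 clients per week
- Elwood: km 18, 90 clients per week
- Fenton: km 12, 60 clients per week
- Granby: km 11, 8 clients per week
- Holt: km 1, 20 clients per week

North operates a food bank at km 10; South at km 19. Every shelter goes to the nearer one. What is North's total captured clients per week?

128

The indifferent point is the midpoint (10+19)/2 = 14.5; shelters left of it (closer to North at 10) go to North, those right go to South.
  Ashton at 0 (w=20) → North
  Holt at 1 (w=20) → North
  Brookfield at 3 (w=20) → North
  Granby at 11 (w=8) → North
  Fenton at 12 (w=60) → North
  Elwood at 18 (w=90) → South
  Calder at 19 (w=20) → South
  Denby at 20 (w=50) → South
North captures 128; South captures 160.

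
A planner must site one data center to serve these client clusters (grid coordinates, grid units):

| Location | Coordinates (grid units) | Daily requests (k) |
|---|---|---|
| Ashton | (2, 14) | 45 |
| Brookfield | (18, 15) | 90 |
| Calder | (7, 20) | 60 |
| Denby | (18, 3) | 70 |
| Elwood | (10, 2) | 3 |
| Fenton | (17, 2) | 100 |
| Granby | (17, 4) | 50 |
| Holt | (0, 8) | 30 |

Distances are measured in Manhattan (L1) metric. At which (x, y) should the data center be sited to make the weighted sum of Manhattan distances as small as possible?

Manhattan distance separates: Σwᵢ(|x−xᵢ|+|y−yᵢ|) = Σwᵢ|x−xᵢ| + Σwᵢ|y−yᵢ|, so x and y are optimised independently as 1-D weighted medians.
Total weight W = 448; half = 224.
x-coordinate, sorted with cumulative weight:
  x=0 (Holt, w=30) cum 30
  x=2 (Ashton, w=45) cum 75
  x=7 (Calder, w=60) cum 135
  x=10 (Elwood, w=3) cum 138
  x=17 (Fenton, w=100) cum 238  ← median
  x=17 (Granby, w=50) cum 288
  x=18 (Brookfield, w=90) cum 378
  x=18 (Denby, w=70) cum 448
⇒ x* = 17
y-coordinate, sorted with cumulative weight:
  y=2 (Elwood, w=3) cum 3
  y=2 (Fenton, w=100) cum 103
  y=3 (Denby, w=70) cum 173
  y=4 (Granby, w=50) cum 223
  y=8 (Holt, w=30) cum 253  ← median
  y=14 (Ashton, w=45) cum 298
  y=15 (Brookfield, w=90) cum 388
  y=20 (Calder, w=60) cum 448
⇒ y* = 8

(17, 8)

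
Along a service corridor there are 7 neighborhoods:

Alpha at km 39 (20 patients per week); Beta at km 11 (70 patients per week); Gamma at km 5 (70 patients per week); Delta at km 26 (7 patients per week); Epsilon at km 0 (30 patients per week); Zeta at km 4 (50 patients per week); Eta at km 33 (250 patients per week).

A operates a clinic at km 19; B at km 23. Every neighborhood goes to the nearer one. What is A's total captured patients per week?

The indifferent point is the midpoint (19+23)/2 = 21; neighborhoods left of it (closer to A at 19) go to A, those right go to B.
  Epsilon at 0 (w=30) → A
  Zeta at 4 (w=50) → A
  Gamma at 5 (w=70) → A
  Beta at 11 (w=70) → A
  Delta at 26 (w=7) → B
  Eta at 33 (w=250) → B
  Alpha at 39 (w=20) → B
A captures 220; B captures 277.

220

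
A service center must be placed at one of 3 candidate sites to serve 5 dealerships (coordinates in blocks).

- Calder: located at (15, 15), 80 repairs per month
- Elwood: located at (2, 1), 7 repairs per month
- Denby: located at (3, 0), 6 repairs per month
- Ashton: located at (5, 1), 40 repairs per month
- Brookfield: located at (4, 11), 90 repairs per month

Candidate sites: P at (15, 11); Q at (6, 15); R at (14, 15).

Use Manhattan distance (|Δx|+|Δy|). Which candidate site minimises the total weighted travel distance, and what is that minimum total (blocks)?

Total weighted distance at each candidate:
  P (15, 11): total = 2409
  Q (6, 15): total = 2094
  R (14, 15): total = 2598
Minimum is at Q with total 2094 blocks.

Q, total 2094 blocks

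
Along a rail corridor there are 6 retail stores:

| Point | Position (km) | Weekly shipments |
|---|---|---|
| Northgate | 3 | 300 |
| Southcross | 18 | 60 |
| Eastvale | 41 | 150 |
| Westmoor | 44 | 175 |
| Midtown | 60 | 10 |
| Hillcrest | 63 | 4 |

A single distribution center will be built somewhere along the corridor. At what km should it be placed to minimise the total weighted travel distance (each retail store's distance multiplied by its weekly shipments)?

For a sum of weighted absolute distances on a line, the optimum is the weighted median (not the mean). Total weight W = 699; half-weight = 349.5.
Sort by position and accumulate weight:
  km 3 (Northgate, w=300) → cum 300
  km 18 (Southcross, w=60) → cum 360  ≥ 349.5 → median here
  km 41 (Eastvale, w=150) → cum 510
  km 44 (Westmoor, w=175) → cum 685
  km 60 (Midtown, w=10) → cum 695
  km 63 (Hillcrest, w=4) → cum 699
Optimal location: km 18.

x = 18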